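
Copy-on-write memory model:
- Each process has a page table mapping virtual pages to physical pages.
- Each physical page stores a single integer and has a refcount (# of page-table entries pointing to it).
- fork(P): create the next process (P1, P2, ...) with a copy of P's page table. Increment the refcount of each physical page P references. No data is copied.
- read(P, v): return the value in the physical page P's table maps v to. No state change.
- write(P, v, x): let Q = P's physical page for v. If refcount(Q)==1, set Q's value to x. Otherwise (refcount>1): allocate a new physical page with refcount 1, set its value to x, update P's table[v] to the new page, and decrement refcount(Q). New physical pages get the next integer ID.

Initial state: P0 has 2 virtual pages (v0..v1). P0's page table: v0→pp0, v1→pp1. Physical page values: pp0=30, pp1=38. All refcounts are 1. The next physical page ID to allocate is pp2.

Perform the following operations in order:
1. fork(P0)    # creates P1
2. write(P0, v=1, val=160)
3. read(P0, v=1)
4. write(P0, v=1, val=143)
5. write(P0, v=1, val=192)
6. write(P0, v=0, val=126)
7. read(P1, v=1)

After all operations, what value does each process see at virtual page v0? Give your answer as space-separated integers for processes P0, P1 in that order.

Answer: 126 30

Derivation:
Op 1: fork(P0) -> P1. 2 ppages; refcounts: pp0:2 pp1:2
Op 2: write(P0, v1, 160). refcount(pp1)=2>1 -> COPY to pp2. 3 ppages; refcounts: pp0:2 pp1:1 pp2:1
Op 3: read(P0, v1) -> 160. No state change.
Op 4: write(P0, v1, 143). refcount(pp2)=1 -> write in place. 3 ppages; refcounts: pp0:2 pp1:1 pp2:1
Op 5: write(P0, v1, 192). refcount(pp2)=1 -> write in place. 3 ppages; refcounts: pp0:2 pp1:1 pp2:1
Op 6: write(P0, v0, 126). refcount(pp0)=2>1 -> COPY to pp3. 4 ppages; refcounts: pp0:1 pp1:1 pp2:1 pp3:1
Op 7: read(P1, v1) -> 38. No state change.
P0: v0 -> pp3 = 126
P1: v0 -> pp0 = 30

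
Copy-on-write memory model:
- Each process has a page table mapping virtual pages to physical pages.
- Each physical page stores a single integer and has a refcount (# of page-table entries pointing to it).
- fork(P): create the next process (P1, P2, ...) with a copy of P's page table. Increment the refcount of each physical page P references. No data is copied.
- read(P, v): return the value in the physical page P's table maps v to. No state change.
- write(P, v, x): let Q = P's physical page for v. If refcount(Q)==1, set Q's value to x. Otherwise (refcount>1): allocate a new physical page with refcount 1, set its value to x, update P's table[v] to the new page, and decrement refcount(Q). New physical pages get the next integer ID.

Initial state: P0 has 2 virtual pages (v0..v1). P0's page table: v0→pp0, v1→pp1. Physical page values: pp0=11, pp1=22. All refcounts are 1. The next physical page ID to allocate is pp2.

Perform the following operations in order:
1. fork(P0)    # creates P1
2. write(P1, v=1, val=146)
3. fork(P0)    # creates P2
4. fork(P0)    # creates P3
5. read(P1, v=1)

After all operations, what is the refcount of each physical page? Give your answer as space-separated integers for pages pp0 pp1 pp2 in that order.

Op 1: fork(P0) -> P1. 2 ppages; refcounts: pp0:2 pp1:2
Op 2: write(P1, v1, 146). refcount(pp1)=2>1 -> COPY to pp2. 3 ppages; refcounts: pp0:2 pp1:1 pp2:1
Op 3: fork(P0) -> P2. 3 ppages; refcounts: pp0:3 pp1:2 pp2:1
Op 4: fork(P0) -> P3. 3 ppages; refcounts: pp0:4 pp1:3 pp2:1
Op 5: read(P1, v1) -> 146. No state change.

Answer: 4 3 1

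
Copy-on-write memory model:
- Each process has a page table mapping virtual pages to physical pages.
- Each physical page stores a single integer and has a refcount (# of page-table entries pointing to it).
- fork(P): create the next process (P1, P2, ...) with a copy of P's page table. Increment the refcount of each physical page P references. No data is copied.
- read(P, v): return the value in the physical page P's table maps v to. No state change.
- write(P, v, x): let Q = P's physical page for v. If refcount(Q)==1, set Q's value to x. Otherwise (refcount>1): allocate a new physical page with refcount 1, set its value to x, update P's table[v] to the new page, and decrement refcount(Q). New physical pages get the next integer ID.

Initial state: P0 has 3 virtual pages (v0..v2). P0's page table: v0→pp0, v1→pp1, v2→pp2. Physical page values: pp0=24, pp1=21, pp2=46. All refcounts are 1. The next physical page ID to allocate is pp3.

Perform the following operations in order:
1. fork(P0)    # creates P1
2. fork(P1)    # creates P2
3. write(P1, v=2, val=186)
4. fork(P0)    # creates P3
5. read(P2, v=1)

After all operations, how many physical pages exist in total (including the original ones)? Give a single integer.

Op 1: fork(P0) -> P1. 3 ppages; refcounts: pp0:2 pp1:2 pp2:2
Op 2: fork(P1) -> P2. 3 ppages; refcounts: pp0:3 pp1:3 pp2:3
Op 3: write(P1, v2, 186). refcount(pp2)=3>1 -> COPY to pp3. 4 ppages; refcounts: pp0:3 pp1:3 pp2:2 pp3:1
Op 4: fork(P0) -> P3. 4 ppages; refcounts: pp0:4 pp1:4 pp2:3 pp3:1
Op 5: read(P2, v1) -> 21. No state change.

Answer: 4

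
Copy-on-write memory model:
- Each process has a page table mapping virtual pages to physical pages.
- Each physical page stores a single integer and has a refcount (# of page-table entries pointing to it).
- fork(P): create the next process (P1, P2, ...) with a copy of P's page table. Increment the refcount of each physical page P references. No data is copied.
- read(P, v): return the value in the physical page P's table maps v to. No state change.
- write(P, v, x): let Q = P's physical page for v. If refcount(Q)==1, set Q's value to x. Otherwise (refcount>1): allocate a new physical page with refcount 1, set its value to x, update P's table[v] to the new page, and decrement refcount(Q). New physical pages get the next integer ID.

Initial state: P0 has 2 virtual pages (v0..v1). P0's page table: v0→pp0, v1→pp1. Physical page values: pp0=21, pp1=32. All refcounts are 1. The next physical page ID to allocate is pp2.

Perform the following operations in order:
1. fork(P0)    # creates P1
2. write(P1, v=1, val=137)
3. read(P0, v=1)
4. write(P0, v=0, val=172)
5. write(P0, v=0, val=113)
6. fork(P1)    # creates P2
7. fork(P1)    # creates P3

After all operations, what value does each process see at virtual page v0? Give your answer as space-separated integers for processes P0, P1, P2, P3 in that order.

Answer: 113 21 21 21

Derivation:
Op 1: fork(P0) -> P1. 2 ppages; refcounts: pp0:2 pp1:2
Op 2: write(P1, v1, 137). refcount(pp1)=2>1 -> COPY to pp2. 3 ppages; refcounts: pp0:2 pp1:1 pp2:1
Op 3: read(P0, v1) -> 32. No state change.
Op 4: write(P0, v0, 172). refcount(pp0)=2>1 -> COPY to pp3. 4 ppages; refcounts: pp0:1 pp1:1 pp2:1 pp3:1
Op 5: write(P0, v0, 113). refcount(pp3)=1 -> write in place. 4 ppages; refcounts: pp0:1 pp1:1 pp2:1 pp3:1
Op 6: fork(P1) -> P2. 4 ppages; refcounts: pp0:2 pp1:1 pp2:2 pp3:1
Op 7: fork(P1) -> P3. 4 ppages; refcounts: pp0:3 pp1:1 pp2:3 pp3:1
P0: v0 -> pp3 = 113
P1: v0 -> pp0 = 21
P2: v0 -> pp0 = 21
P3: v0 -> pp0 = 21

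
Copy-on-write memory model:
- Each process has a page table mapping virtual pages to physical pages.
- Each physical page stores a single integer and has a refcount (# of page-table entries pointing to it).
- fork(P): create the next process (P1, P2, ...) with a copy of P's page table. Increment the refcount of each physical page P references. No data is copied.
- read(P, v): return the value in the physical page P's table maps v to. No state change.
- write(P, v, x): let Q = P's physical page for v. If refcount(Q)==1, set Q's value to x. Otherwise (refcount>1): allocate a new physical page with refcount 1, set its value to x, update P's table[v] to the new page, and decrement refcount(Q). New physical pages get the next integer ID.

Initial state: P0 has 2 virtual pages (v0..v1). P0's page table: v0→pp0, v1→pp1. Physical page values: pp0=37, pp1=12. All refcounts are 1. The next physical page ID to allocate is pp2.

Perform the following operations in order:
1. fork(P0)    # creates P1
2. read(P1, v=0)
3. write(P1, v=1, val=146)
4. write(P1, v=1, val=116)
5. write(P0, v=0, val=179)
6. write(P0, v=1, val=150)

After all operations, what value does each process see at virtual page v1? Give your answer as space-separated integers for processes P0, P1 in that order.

Answer: 150 116

Derivation:
Op 1: fork(P0) -> P1. 2 ppages; refcounts: pp0:2 pp1:2
Op 2: read(P1, v0) -> 37. No state change.
Op 3: write(P1, v1, 146). refcount(pp1)=2>1 -> COPY to pp2. 3 ppages; refcounts: pp0:2 pp1:1 pp2:1
Op 4: write(P1, v1, 116). refcount(pp2)=1 -> write in place. 3 ppages; refcounts: pp0:2 pp1:1 pp2:1
Op 5: write(P0, v0, 179). refcount(pp0)=2>1 -> COPY to pp3. 4 ppages; refcounts: pp0:1 pp1:1 pp2:1 pp3:1
Op 6: write(P0, v1, 150). refcount(pp1)=1 -> write in place. 4 ppages; refcounts: pp0:1 pp1:1 pp2:1 pp3:1
P0: v1 -> pp1 = 150
P1: v1 -> pp2 = 116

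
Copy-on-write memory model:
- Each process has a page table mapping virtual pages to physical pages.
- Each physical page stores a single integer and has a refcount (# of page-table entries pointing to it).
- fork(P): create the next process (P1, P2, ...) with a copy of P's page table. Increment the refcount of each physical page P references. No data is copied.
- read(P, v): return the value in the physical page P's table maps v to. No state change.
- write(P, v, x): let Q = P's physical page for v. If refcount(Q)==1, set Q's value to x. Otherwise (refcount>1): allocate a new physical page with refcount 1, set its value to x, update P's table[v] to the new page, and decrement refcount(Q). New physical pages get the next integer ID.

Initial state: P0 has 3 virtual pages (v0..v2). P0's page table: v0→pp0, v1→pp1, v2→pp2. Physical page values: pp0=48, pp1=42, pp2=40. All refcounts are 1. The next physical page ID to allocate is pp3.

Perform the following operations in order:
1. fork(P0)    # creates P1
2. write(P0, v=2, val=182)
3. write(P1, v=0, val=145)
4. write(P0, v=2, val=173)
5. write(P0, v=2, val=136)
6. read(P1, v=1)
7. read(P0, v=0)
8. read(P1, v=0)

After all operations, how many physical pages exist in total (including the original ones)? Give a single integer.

Answer: 5

Derivation:
Op 1: fork(P0) -> P1. 3 ppages; refcounts: pp0:2 pp1:2 pp2:2
Op 2: write(P0, v2, 182). refcount(pp2)=2>1 -> COPY to pp3. 4 ppages; refcounts: pp0:2 pp1:2 pp2:1 pp3:1
Op 3: write(P1, v0, 145). refcount(pp0)=2>1 -> COPY to pp4. 5 ppages; refcounts: pp0:1 pp1:2 pp2:1 pp3:1 pp4:1
Op 4: write(P0, v2, 173). refcount(pp3)=1 -> write in place. 5 ppages; refcounts: pp0:1 pp1:2 pp2:1 pp3:1 pp4:1
Op 5: write(P0, v2, 136). refcount(pp3)=1 -> write in place. 5 ppages; refcounts: pp0:1 pp1:2 pp2:1 pp3:1 pp4:1
Op 6: read(P1, v1) -> 42. No state change.
Op 7: read(P0, v0) -> 48. No state change.
Op 8: read(P1, v0) -> 145. No state change.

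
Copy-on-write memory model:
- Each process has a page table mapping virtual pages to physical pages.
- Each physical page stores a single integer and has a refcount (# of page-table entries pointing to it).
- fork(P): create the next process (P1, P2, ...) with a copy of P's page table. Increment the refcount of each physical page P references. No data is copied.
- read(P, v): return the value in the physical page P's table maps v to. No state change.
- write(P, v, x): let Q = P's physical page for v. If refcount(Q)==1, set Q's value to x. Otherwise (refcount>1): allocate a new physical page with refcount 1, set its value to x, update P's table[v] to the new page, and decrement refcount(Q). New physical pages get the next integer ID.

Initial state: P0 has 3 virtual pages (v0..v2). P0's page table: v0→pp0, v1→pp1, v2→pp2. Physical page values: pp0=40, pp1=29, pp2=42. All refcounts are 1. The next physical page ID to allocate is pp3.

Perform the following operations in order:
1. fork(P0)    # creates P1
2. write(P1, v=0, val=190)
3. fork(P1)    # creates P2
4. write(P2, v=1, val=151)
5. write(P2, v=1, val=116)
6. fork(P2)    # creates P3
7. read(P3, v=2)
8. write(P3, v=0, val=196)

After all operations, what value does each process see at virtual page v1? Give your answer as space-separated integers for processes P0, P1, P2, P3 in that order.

Answer: 29 29 116 116

Derivation:
Op 1: fork(P0) -> P1. 3 ppages; refcounts: pp0:2 pp1:2 pp2:2
Op 2: write(P1, v0, 190). refcount(pp0)=2>1 -> COPY to pp3. 4 ppages; refcounts: pp0:1 pp1:2 pp2:2 pp3:1
Op 3: fork(P1) -> P2. 4 ppages; refcounts: pp0:1 pp1:3 pp2:3 pp3:2
Op 4: write(P2, v1, 151). refcount(pp1)=3>1 -> COPY to pp4. 5 ppages; refcounts: pp0:1 pp1:2 pp2:3 pp3:2 pp4:1
Op 5: write(P2, v1, 116). refcount(pp4)=1 -> write in place. 5 ppages; refcounts: pp0:1 pp1:2 pp2:3 pp3:2 pp4:1
Op 6: fork(P2) -> P3. 5 ppages; refcounts: pp0:1 pp1:2 pp2:4 pp3:3 pp4:2
Op 7: read(P3, v2) -> 42. No state change.
Op 8: write(P3, v0, 196). refcount(pp3)=3>1 -> COPY to pp5. 6 ppages; refcounts: pp0:1 pp1:2 pp2:4 pp3:2 pp4:2 pp5:1
P0: v1 -> pp1 = 29
P1: v1 -> pp1 = 29
P2: v1 -> pp4 = 116
P3: v1 -> pp4 = 116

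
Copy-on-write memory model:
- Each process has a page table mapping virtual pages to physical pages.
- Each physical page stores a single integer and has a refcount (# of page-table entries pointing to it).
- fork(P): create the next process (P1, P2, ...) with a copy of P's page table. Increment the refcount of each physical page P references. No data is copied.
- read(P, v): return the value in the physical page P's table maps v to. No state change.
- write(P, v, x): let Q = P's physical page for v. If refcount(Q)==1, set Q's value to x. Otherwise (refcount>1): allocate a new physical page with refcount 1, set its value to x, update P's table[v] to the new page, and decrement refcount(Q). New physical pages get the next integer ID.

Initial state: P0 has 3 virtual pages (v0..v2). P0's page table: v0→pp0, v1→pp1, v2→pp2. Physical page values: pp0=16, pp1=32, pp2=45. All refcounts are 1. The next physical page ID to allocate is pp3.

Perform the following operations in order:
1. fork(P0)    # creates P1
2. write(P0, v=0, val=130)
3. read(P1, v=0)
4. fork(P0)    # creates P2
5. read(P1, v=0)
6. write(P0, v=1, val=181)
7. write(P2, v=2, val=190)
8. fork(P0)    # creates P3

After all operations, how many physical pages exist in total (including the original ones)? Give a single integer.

Answer: 6

Derivation:
Op 1: fork(P0) -> P1. 3 ppages; refcounts: pp0:2 pp1:2 pp2:2
Op 2: write(P0, v0, 130). refcount(pp0)=2>1 -> COPY to pp3. 4 ppages; refcounts: pp0:1 pp1:2 pp2:2 pp3:1
Op 3: read(P1, v0) -> 16. No state change.
Op 4: fork(P0) -> P2. 4 ppages; refcounts: pp0:1 pp1:3 pp2:3 pp3:2
Op 5: read(P1, v0) -> 16. No state change.
Op 6: write(P0, v1, 181). refcount(pp1)=3>1 -> COPY to pp4. 5 ppages; refcounts: pp0:1 pp1:2 pp2:3 pp3:2 pp4:1
Op 7: write(P2, v2, 190). refcount(pp2)=3>1 -> COPY to pp5. 6 ppages; refcounts: pp0:1 pp1:2 pp2:2 pp3:2 pp4:1 pp5:1
Op 8: fork(P0) -> P3. 6 ppages; refcounts: pp0:1 pp1:2 pp2:3 pp3:3 pp4:2 pp5:1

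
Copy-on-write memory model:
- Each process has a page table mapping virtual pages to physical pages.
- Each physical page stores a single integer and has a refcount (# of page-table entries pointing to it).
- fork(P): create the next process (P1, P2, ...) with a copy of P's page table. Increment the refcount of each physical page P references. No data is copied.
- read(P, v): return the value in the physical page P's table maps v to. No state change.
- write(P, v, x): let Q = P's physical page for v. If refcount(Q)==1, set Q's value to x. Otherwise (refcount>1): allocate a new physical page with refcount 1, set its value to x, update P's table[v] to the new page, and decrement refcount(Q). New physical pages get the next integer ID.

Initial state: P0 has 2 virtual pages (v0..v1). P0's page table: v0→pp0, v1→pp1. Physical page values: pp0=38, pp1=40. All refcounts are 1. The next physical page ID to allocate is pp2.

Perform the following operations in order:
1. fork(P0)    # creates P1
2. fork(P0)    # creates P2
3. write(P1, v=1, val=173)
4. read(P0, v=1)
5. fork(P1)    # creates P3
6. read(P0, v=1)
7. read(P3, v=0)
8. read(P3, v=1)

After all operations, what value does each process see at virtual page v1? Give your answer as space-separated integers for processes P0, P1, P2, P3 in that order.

Answer: 40 173 40 173

Derivation:
Op 1: fork(P0) -> P1. 2 ppages; refcounts: pp0:2 pp1:2
Op 2: fork(P0) -> P2. 2 ppages; refcounts: pp0:3 pp1:3
Op 3: write(P1, v1, 173). refcount(pp1)=3>1 -> COPY to pp2. 3 ppages; refcounts: pp0:3 pp1:2 pp2:1
Op 4: read(P0, v1) -> 40. No state change.
Op 5: fork(P1) -> P3. 3 ppages; refcounts: pp0:4 pp1:2 pp2:2
Op 6: read(P0, v1) -> 40. No state change.
Op 7: read(P3, v0) -> 38. No state change.
Op 8: read(P3, v1) -> 173. No state change.
P0: v1 -> pp1 = 40
P1: v1 -> pp2 = 173
P2: v1 -> pp1 = 40
P3: v1 -> pp2 = 173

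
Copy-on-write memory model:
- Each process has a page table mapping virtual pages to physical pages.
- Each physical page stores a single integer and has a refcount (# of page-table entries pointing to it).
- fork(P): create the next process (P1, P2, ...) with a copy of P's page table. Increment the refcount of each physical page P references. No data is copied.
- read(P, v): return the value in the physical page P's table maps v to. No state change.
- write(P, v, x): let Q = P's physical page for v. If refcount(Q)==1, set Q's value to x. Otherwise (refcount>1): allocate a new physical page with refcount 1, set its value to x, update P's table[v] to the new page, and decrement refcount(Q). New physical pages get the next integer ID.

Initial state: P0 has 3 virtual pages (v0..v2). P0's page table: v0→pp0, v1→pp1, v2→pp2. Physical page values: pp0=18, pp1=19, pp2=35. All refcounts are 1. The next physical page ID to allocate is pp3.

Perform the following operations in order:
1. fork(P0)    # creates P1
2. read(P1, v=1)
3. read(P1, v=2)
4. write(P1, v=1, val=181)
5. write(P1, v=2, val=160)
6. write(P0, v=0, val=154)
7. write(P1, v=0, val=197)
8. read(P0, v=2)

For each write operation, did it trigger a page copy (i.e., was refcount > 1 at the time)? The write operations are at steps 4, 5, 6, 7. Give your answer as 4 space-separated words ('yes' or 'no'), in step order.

Op 1: fork(P0) -> P1. 3 ppages; refcounts: pp0:2 pp1:2 pp2:2
Op 2: read(P1, v1) -> 19. No state change.
Op 3: read(P1, v2) -> 35. No state change.
Op 4: write(P1, v1, 181). refcount(pp1)=2>1 -> COPY to pp3. 4 ppages; refcounts: pp0:2 pp1:1 pp2:2 pp3:1
Op 5: write(P1, v2, 160). refcount(pp2)=2>1 -> COPY to pp4. 5 ppages; refcounts: pp0:2 pp1:1 pp2:1 pp3:1 pp4:1
Op 6: write(P0, v0, 154). refcount(pp0)=2>1 -> COPY to pp5. 6 ppages; refcounts: pp0:1 pp1:1 pp2:1 pp3:1 pp4:1 pp5:1
Op 7: write(P1, v0, 197). refcount(pp0)=1 -> write in place. 6 ppages; refcounts: pp0:1 pp1:1 pp2:1 pp3:1 pp4:1 pp5:1
Op 8: read(P0, v2) -> 35. No state change.

yes yes yes no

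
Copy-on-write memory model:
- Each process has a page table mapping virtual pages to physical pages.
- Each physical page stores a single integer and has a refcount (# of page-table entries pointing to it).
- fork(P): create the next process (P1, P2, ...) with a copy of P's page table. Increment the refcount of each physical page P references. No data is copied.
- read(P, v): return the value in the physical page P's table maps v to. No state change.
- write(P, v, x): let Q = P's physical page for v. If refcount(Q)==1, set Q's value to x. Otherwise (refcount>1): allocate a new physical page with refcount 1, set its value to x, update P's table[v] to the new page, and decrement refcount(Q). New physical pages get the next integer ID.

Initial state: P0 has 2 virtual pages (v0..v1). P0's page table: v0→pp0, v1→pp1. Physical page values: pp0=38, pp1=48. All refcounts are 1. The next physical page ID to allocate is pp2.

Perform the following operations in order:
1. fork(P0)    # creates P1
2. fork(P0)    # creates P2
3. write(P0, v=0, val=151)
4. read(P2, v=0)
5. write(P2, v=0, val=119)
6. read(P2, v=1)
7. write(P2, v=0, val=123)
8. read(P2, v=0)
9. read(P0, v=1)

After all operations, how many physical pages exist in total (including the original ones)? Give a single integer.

Answer: 4

Derivation:
Op 1: fork(P0) -> P1. 2 ppages; refcounts: pp0:2 pp1:2
Op 2: fork(P0) -> P2. 2 ppages; refcounts: pp0:3 pp1:3
Op 3: write(P0, v0, 151). refcount(pp0)=3>1 -> COPY to pp2. 3 ppages; refcounts: pp0:2 pp1:3 pp2:1
Op 4: read(P2, v0) -> 38. No state change.
Op 5: write(P2, v0, 119). refcount(pp0)=2>1 -> COPY to pp3. 4 ppages; refcounts: pp0:1 pp1:3 pp2:1 pp3:1
Op 6: read(P2, v1) -> 48. No state change.
Op 7: write(P2, v0, 123). refcount(pp3)=1 -> write in place. 4 ppages; refcounts: pp0:1 pp1:3 pp2:1 pp3:1
Op 8: read(P2, v0) -> 123. No state change.
Op 9: read(P0, v1) -> 48. No state change.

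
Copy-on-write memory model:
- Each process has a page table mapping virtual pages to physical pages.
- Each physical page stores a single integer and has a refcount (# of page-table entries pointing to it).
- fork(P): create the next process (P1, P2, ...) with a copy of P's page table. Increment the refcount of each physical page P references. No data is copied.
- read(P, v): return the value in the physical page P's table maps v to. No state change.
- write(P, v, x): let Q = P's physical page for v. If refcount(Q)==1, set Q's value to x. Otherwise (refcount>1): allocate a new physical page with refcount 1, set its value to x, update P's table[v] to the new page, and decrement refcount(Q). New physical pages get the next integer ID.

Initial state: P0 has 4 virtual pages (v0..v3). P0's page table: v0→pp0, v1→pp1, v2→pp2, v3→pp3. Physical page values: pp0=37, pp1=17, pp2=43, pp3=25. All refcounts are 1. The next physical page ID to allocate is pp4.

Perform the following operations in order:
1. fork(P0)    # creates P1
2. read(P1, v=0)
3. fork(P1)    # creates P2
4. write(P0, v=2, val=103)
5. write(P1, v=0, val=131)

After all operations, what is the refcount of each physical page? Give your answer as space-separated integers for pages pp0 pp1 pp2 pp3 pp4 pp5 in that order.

Op 1: fork(P0) -> P1. 4 ppages; refcounts: pp0:2 pp1:2 pp2:2 pp3:2
Op 2: read(P1, v0) -> 37. No state change.
Op 3: fork(P1) -> P2. 4 ppages; refcounts: pp0:3 pp1:3 pp2:3 pp3:3
Op 4: write(P0, v2, 103). refcount(pp2)=3>1 -> COPY to pp4. 5 ppages; refcounts: pp0:3 pp1:3 pp2:2 pp3:3 pp4:1
Op 5: write(P1, v0, 131). refcount(pp0)=3>1 -> COPY to pp5. 6 ppages; refcounts: pp0:2 pp1:3 pp2:2 pp3:3 pp4:1 pp5:1

Answer: 2 3 2 3 1 1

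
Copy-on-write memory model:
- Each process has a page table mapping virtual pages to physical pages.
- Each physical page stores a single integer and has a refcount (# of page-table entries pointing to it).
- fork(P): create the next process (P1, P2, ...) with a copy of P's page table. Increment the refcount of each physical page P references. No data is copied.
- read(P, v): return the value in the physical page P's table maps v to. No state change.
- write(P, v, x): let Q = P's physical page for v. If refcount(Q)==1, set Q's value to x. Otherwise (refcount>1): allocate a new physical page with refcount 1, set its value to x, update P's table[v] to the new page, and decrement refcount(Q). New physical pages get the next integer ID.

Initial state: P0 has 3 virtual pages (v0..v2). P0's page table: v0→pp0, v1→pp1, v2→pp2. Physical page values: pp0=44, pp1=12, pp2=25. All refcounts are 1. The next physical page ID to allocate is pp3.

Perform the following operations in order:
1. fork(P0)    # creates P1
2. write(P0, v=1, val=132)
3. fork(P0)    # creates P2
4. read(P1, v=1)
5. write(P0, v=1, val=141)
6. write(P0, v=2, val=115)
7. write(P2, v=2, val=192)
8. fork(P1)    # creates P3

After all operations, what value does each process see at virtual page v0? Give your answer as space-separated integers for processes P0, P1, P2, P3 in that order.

Op 1: fork(P0) -> P1. 3 ppages; refcounts: pp0:2 pp1:2 pp2:2
Op 2: write(P0, v1, 132). refcount(pp1)=2>1 -> COPY to pp3. 4 ppages; refcounts: pp0:2 pp1:1 pp2:2 pp3:1
Op 3: fork(P0) -> P2. 4 ppages; refcounts: pp0:3 pp1:1 pp2:3 pp3:2
Op 4: read(P1, v1) -> 12. No state change.
Op 5: write(P0, v1, 141). refcount(pp3)=2>1 -> COPY to pp4. 5 ppages; refcounts: pp0:3 pp1:1 pp2:3 pp3:1 pp4:1
Op 6: write(P0, v2, 115). refcount(pp2)=3>1 -> COPY to pp5. 6 ppages; refcounts: pp0:3 pp1:1 pp2:2 pp3:1 pp4:1 pp5:1
Op 7: write(P2, v2, 192). refcount(pp2)=2>1 -> COPY to pp6. 7 ppages; refcounts: pp0:3 pp1:1 pp2:1 pp3:1 pp4:1 pp5:1 pp6:1
Op 8: fork(P1) -> P3. 7 ppages; refcounts: pp0:4 pp1:2 pp2:2 pp3:1 pp4:1 pp5:1 pp6:1
P0: v0 -> pp0 = 44
P1: v0 -> pp0 = 44
P2: v0 -> pp0 = 44
P3: v0 -> pp0 = 44

Answer: 44 44 44 44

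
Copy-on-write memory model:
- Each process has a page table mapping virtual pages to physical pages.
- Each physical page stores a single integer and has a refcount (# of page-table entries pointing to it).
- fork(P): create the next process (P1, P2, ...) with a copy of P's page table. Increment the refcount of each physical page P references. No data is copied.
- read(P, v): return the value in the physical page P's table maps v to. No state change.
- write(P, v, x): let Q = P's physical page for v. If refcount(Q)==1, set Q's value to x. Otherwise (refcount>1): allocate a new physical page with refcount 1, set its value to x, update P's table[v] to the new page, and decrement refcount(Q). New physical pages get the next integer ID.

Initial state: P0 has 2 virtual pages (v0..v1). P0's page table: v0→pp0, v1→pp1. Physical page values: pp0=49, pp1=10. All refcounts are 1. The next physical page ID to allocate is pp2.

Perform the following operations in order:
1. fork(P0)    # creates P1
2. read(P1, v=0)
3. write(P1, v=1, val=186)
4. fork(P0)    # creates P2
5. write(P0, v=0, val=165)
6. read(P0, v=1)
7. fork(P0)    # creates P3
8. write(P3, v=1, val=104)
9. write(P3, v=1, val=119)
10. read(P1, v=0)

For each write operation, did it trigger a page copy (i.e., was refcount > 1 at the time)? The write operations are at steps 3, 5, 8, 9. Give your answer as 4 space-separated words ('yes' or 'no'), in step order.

Op 1: fork(P0) -> P1. 2 ppages; refcounts: pp0:2 pp1:2
Op 2: read(P1, v0) -> 49. No state change.
Op 3: write(P1, v1, 186). refcount(pp1)=2>1 -> COPY to pp2. 3 ppages; refcounts: pp0:2 pp1:1 pp2:1
Op 4: fork(P0) -> P2. 3 ppages; refcounts: pp0:3 pp1:2 pp2:1
Op 5: write(P0, v0, 165). refcount(pp0)=3>1 -> COPY to pp3. 4 ppages; refcounts: pp0:2 pp1:2 pp2:1 pp3:1
Op 6: read(P0, v1) -> 10. No state change.
Op 7: fork(P0) -> P3. 4 ppages; refcounts: pp0:2 pp1:3 pp2:1 pp3:2
Op 8: write(P3, v1, 104). refcount(pp1)=3>1 -> COPY to pp4. 5 ppages; refcounts: pp0:2 pp1:2 pp2:1 pp3:2 pp4:1
Op 9: write(P3, v1, 119). refcount(pp4)=1 -> write in place. 5 ppages; refcounts: pp0:2 pp1:2 pp2:1 pp3:2 pp4:1
Op 10: read(P1, v0) -> 49. No state change.

yes yes yes no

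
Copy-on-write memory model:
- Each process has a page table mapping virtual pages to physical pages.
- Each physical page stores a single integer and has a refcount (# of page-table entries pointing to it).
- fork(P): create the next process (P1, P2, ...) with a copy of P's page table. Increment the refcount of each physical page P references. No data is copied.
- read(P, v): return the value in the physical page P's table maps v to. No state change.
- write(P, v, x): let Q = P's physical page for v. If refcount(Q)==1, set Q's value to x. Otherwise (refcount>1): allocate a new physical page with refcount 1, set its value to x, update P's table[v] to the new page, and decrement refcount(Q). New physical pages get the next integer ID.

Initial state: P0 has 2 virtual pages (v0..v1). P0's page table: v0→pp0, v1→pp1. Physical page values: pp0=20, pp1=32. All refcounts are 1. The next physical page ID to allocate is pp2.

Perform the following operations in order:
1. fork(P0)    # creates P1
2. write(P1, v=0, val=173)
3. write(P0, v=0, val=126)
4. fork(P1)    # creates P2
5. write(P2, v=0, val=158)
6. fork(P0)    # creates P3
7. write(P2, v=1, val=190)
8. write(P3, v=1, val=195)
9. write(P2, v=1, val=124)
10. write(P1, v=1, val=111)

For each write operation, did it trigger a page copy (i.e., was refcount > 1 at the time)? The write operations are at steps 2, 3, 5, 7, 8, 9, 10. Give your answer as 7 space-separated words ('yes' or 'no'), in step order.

Op 1: fork(P0) -> P1. 2 ppages; refcounts: pp0:2 pp1:2
Op 2: write(P1, v0, 173). refcount(pp0)=2>1 -> COPY to pp2. 3 ppages; refcounts: pp0:1 pp1:2 pp2:1
Op 3: write(P0, v0, 126). refcount(pp0)=1 -> write in place. 3 ppages; refcounts: pp0:1 pp1:2 pp2:1
Op 4: fork(P1) -> P2. 3 ppages; refcounts: pp0:1 pp1:3 pp2:2
Op 5: write(P2, v0, 158). refcount(pp2)=2>1 -> COPY to pp3. 4 ppages; refcounts: pp0:1 pp1:3 pp2:1 pp3:1
Op 6: fork(P0) -> P3. 4 ppages; refcounts: pp0:2 pp1:4 pp2:1 pp3:1
Op 7: write(P2, v1, 190). refcount(pp1)=4>1 -> COPY to pp4. 5 ppages; refcounts: pp0:2 pp1:3 pp2:1 pp3:1 pp4:1
Op 8: write(P3, v1, 195). refcount(pp1)=3>1 -> COPY to pp5. 6 ppages; refcounts: pp0:2 pp1:2 pp2:1 pp3:1 pp4:1 pp5:1
Op 9: write(P2, v1, 124). refcount(pp4)=1 -> write in place. 6 ppages; refcounts: pp0:2 pp1:2 pp2:1 pp3:1 pp4:1 pp5:1
Op 10: write(P1, v1, 111). refcount(pp1)=2>1 -> COPY to pp6. 7 ppages; refcounts: pp0:2 pp1:1 pp2:1 pp3:1 pp4:1 pp5:1 pp6:1

yes no yes yes yes no yes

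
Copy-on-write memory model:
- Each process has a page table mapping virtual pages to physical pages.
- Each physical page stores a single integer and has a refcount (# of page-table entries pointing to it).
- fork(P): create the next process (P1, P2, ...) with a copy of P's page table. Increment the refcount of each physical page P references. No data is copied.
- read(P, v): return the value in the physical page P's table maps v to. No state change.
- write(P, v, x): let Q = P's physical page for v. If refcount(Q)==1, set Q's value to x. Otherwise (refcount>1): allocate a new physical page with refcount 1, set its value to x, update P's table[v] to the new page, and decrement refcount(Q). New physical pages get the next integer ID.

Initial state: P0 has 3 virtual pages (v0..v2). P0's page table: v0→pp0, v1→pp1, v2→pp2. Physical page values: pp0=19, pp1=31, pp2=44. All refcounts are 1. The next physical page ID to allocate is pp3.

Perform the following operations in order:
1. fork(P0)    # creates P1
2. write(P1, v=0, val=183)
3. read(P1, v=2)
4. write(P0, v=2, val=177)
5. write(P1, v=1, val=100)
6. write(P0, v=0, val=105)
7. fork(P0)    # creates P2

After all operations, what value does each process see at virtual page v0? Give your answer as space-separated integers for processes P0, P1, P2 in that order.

Answer: 105 183 105

Derivation:
Op 1: fork(P0) -> P1. 3 ppages; refcounts: pp0:2 pp1:2 pp2:2
Op 2: write(P1, v0, 183). refcount(pp0)=2>1 -> COPY to pp3. 4 ppages; refcounts: pp0:1 pp1:2 pp2:2 pp3:1
Op 3: read(P1, v2) -> 44. No state change.
Op 4: write(P0, v2, 177). refcount(pp2)=2>1 -> COPY to pp4. 5 ppages; refcounts: pp0:1 pp1:2 pp2:1 pp3:1 pp4:1
Op 5: write(P1, v1, 100). refcount(pp1)=2>1 -> COPY to pp5. 6 ppages; refcounts: pp0:1 pp1:1 pp2:1 pp3:1 pp4:1 pp5:1
Op 6: write(P0, v0, 105). refcount(pp0)=1 -> write in place. 6 ppages; refcounts: pp0:1 pp1:1 pp2:1 pp3:1 pp4:1 pp5:1
Op 7: fork(P0) -> P2. 6 ppages; refcounts: pp0:2 pp1:2 pp2:1 pp3:1 pp4:2 pp5:1
P0: v0 -> pp0 = 105
P1: v0 -> pp3 = 183
P2: v0 -> pp0 = 105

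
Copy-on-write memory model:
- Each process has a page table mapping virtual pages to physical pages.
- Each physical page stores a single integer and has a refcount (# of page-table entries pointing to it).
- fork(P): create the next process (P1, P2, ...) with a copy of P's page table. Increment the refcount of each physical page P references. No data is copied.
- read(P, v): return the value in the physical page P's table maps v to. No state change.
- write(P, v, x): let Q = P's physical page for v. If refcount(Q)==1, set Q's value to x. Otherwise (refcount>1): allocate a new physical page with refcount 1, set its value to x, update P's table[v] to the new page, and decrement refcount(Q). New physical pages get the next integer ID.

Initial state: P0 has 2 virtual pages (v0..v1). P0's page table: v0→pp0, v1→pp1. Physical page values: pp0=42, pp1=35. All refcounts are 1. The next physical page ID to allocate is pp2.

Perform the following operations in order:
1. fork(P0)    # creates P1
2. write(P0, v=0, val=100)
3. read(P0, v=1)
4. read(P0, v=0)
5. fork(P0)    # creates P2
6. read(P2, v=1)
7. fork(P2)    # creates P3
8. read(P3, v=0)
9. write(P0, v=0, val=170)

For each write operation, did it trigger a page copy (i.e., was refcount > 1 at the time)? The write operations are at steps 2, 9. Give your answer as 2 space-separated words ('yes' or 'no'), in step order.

Op 1: fork(P0) -> P1. 2 ppages; refcounts: pp0:2 pp1:2
Op 2: write(P0, v0, 100). refcount(pp0)=2>1 -> COPY to pp2. 3 ppages; refcounts: pp0:1 pp1:2 pp2:1
Op 3: read(P0, v1) -> 35. No state change.
Op 4: read(P0, v0) -> 100. No state change.
Op 5: fork(P0) -> P2. 3 ppages; refcounts: pp0:1 pp1:3 pp2:2
Op 6: read(P2, v1) -> 35. No state change.
Op 7: fork(P2) -> P3. 3 ppages; refcounts: pp0:1 pp1:4 pp2:3
Op 8: read(P3, v0) -> 100. No state change.
Op 9: write(P0, v0, 170). refcount(pp2)=3>1 -> COPY to pp3. 4 ppages; refcounts: pp0:1 pp1:4 pp2:2 pp3:1

yes yes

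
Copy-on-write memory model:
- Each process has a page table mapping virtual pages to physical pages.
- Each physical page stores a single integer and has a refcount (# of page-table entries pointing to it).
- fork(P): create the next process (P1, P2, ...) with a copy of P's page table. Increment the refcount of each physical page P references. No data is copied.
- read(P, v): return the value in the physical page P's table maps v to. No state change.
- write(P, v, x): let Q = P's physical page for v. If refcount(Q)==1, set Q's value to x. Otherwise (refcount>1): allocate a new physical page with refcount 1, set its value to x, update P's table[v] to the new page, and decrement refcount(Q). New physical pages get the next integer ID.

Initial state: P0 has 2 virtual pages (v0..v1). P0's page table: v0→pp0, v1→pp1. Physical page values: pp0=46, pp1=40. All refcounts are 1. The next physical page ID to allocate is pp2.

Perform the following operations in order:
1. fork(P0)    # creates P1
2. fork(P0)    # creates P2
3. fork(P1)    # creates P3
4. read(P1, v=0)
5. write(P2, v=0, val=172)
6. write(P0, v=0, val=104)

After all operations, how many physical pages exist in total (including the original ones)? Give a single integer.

Op 1: fork(P0) -> P1. 2 ppages; refcounts: pp0:2 pp1:2
Op 2: fork(P0) -> P2. 2 ppages; refcounts: pp0:3 pp1:3
Op 3: fork(P1) -> P3. 2 ppages; refcounts: pp0:4 pp1:4
Op 4: read(P1, v0) -> 46. No state change.
Op 5: write(P2, v0, 172). refcount(pp0)=4>1 -> COPY to pp2. 3 ppages; refcounts: pp0:3 pp1:4 pp2:1
Op 6: write(P0, v0, 104). refcount(pp0)=3>1 -> COPY to pp3. 4 ppages; refcounts: pp0:2 pp1:4 pp2:1 pp3:1

Answer: 4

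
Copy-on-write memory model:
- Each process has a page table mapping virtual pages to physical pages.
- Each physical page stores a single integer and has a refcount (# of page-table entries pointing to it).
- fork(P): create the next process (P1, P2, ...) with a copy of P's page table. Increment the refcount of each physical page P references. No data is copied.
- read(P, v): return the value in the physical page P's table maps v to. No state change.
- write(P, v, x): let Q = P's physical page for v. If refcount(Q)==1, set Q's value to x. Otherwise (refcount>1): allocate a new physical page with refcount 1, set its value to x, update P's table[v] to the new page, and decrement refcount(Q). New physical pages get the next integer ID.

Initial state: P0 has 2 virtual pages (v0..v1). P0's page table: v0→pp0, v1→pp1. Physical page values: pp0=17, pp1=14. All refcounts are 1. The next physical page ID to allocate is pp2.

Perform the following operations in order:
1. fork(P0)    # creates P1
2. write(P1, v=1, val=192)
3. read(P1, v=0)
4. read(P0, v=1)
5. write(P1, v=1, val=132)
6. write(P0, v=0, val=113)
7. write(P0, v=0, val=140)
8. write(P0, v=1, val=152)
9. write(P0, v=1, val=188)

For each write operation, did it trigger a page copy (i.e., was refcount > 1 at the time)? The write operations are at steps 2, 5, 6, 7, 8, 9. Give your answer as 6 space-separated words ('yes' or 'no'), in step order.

Op 1: fork(P0) -> P1. 2 ppages; refcounts: pp0:2 pp1:2
Op 2: write(P1, v1, 192). refcount(pp1)=2>1 -> COPY to pp2. 3 ppages; refcounts: pp0:2 pp1:1 pp2:1
Op 3: read(P1, v0) -> 17. No state change.
Op 4: read(P0, v1) -> 14. No state change.
Op 5: write(P1, v1, 132). refcount(pp2)=1 -> write in place. 3 ppages; refcounts: pp0:2 pp1:1 pp2:1
Op 6: write(P0, v0, 113). refcount(pp0)=2>1 -> COPY to pp3. 4 ppages; refcounts: pp0:1 pp1:1 pp2:1 pp3:1
Op 7: write(P0, v0, 140). refcount(pp3)=1 -> write in place. 4 ppages; refcounts: pp0:1 pp1:1 pp2:1 pp3:1
Op 8: write(P0, v1, 152). refcount(pp1)=1 -> write in place. 4 ppages; refcounts: pp0:1 pp1:1 pp2:1 pp3:1
Op 9: write(P0, v1, 188). refcount(pp1)=1 -> write in place. 4 ppages; refcounts: pp0:1 pp1:1 pp2:1 pp3:1

yes no yes no no no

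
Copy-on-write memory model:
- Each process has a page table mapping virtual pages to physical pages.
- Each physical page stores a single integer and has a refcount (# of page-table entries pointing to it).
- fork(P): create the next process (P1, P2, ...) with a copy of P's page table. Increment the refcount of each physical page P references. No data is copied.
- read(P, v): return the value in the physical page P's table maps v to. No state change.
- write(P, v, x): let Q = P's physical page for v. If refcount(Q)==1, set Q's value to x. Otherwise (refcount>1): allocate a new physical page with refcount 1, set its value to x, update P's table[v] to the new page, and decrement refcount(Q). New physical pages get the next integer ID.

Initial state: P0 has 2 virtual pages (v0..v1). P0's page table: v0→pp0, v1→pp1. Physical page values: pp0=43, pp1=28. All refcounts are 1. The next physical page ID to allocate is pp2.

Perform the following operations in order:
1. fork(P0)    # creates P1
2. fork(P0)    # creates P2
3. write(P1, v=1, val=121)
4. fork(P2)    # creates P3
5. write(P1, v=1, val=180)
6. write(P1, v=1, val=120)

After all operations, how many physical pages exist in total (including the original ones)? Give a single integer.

Answer: 3

Derivation:
Op 1: fork(P0) -> P1. 2 ppages; refcounts: pp0:2 pp1:2
Op 2: fork(P0) -> P2. 2 ppages; refcounts: pp0:3 pp1:3
Op 3: write(P1, v1, 121). refcount(pp1)=3>1 -> COPY to pp2. 3 ppages; refcounts: pp0:3 pp1:2 pp2:1
Op 4: fork(P2) -> P3. 3 ppages; refcounts: pp0:4 pp1:3 pp2:1
Op 5: write(P1, v1, 180). refcount(pp2)=1 -> write in place. 3 ppages; refcounts: pp0:4 pp1:3 pp2:1
Op 6: write(P1, v1, 120). refcount(pp2)=1 -> write in place. 3 ppages; refcounts: pp0:4 pp1:3 pp2:1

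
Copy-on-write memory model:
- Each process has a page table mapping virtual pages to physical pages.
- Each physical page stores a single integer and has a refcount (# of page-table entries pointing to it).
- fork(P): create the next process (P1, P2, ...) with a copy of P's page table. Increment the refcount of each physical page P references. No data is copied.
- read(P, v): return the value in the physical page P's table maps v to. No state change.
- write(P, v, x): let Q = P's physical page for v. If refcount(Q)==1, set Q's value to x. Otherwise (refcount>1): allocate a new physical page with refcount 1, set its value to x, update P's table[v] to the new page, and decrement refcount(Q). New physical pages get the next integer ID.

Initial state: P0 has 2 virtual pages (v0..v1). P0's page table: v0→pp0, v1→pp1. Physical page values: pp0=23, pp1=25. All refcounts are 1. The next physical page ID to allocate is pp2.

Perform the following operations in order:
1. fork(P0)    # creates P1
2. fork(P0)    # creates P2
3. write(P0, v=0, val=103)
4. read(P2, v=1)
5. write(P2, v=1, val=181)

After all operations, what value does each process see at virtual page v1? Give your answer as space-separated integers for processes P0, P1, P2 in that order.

Op 1: fork(P0) -> P1. 2 ppages; refcounts: pp0:2 pp1:2
Op 2: fork(P0) -> P2. 2 ppages; refcounts: pp0:3 pp1:3
Op 3: write(P0, v0, 103). refcount(pp0)=3>1 -> COPY to pp2. 3 ppages; refcounts: pp0:2 pp1:3 pp2:1
Op 4: read(P2, v1) -> 25. No state change.
Op 5: write(P2, v1, 181). refcount(pp1)=3>1 -> COPY to pp3. 4 ppages; refcounts: pp0:2 pp1:2 pp2:1 pp3:1
P0: v1 -> pp1 = 25
P1: v1 -> pp1 = 25
P2: v1 -> pp3 = 181

Answer: 25 25 181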